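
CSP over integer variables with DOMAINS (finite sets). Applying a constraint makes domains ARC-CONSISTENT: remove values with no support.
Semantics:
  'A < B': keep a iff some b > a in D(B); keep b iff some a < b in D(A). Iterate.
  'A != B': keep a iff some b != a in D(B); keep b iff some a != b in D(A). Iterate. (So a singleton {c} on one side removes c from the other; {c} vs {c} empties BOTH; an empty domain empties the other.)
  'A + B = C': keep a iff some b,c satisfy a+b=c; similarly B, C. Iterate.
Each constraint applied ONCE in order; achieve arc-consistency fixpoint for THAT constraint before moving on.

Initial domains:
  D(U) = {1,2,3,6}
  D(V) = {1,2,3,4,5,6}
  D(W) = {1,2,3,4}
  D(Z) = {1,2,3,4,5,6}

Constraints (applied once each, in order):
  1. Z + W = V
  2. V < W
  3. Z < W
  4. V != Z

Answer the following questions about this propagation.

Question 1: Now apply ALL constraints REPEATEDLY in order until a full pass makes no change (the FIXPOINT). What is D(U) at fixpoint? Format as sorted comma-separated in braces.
pass 0 (initial): D(U)={1,2,3,6}
pass 1: V {1,2,3,4,5,6}->{2,3}; W {1,2,3,4}->{3,4}; Z {1,2,3,4,5,6}->{1,2,3}
pass 2: V {2,3}->{}; W {3,4}->{}; Z {1,2,3}->{}
pass 3: no change
Fixpoint after 3 passes: D(U) = {1,2,3,6}

Answer: {1,2,3,6}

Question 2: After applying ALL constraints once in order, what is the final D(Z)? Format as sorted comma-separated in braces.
Constraint 1 (Z + W = V) on D(Z)={1,2,3,4,5,6} D(W)={1,2,3,4} D(V)={1,2,3,4,5,6}: Z {1,2,3,4,5,6}->{1,2,3,4,5}; V {1,2,3,4,5,6}->{2,3,4,5,6}
Constraint 2 (V < W) on D(V)={2,3,4,5,6} D(W)={1,2,3,4}: V {2,3,4,5,6}->{2,3}; W {1,2,3,4}->{3,4}
Constraint 3 (Z < W) on D(Z)={1,2,3,4,5} D(W)={3,4}: Z {1,2,3,4,5}->{1,2,3}
Constraint 4 (V != Z) on D(V)={2,3} D(Z)={1,2,3}: no change
So after all 4 constraints: D(Z) = {1,2,3}

Answer: {1,2,3}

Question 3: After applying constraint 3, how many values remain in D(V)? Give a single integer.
Answer: 2

Derivation:
Constraint 1 (Z + W = V) on D(Z)={1,2,3,4,5,6} D(W)={1,2,3,4} D(V)={1,2,3,4,5,6}: Z {1,2,3,4,5,6}->{1,2,3,4,5}; V {1,2,3,4,5,6}->{2,3,4,5,6}
Constraint 2 (V < W) on D(V)={2,3,4,5,6} D(W)={1,2,3,4}: V {2,3,4,5,6}->{2,3}; W {1,2,3,4}->{3,4}
Constraint 3 (Z < W) on D(Z)={1,2,3,4,5} D(W)={3,4}: Z {1,2,3,4,5}->{1,2,3}
So after constraint 3: D(V)={2,3}, size = 2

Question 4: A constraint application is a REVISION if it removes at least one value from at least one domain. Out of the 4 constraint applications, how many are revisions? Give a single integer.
Answer: 3

Derivation:
Constraint 1 (Z + W = V) on D(Z)={1,2,3,4,5,6} D(W)={1,2,3,4} D(V)={1,2,3,4,5,6}: Z {1,2,3,4,5,6}->{1,2,3,4,5}; V {1,2,3,4,5,6}->{2,3,4,5,6} => REVISION
Constraint 2 (V < W) on D(V)={2,3,4,5,6} D(W)={1,2,3,4}: V {2,3,4,5,6}->{2,3}; W {1,2,3,4}->{3,4} => REVISION
Constraint 3 (Z < W) on D(Z)={1,2,3,4,5} D(W)={3,4}: Z {1,2,3,4,5}->{1,2,3} => REVISION
Constraint 4 (V != Z) on D(V)={2,3} D(Z)={1,2,3}: no change => not a revision
Total revisions = 3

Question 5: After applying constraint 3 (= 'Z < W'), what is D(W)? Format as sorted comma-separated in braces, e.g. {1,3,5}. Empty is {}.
Answer: {3,4}

Derivation:
Constraint 1 (Z + W = V) on D(Z)={1,2,3,4,5,6} D(W)={1,2,3,4} D(V)={1,2,3,4,5,6}: Z {1,2,3,4,5,6}->{1,2,3,4,5}; V {1,2,3,4,5,6}->{2,3,4,5,6}
Constraint 2 (V < W) on D(V)={2,3,4,5,6} D(W)={1,2,3,4}: V {2,3,4,5,6}->{2,3}; W {1,2,3,4}->{3,4}
Constraint 3 (Z < W) on D(Z)={1,2,3,4,5} D(W)={3,4}: Z {1,2,3,4,5}->{1,2,3}
So after constraint 3: D(W) = {3,4}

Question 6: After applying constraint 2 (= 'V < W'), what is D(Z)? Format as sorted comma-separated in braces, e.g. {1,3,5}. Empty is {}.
Answer: {1,2,3,4,5}

Derivation:
Constraint 1 (Z + W = V) on D(Z)={1,2,3,4,5,6} D(W)={1,2,3,4} D(V)={1,2,3,4,5,6}: Z {1,2,3,4,5,6}->{1,2,3,4,5}; V {1,2,3,4,5,6}->{2,3,4,5,6}
Constraint 2 (V < W) on D(V)={2,3,4,5,6} D(W)={1,2,3,4}: V {2,3,4,5,6}->{2,3}; W {1,2,3,4}->{3,4}
So after constraint 2: D(Z) = {1,2,3,4,5}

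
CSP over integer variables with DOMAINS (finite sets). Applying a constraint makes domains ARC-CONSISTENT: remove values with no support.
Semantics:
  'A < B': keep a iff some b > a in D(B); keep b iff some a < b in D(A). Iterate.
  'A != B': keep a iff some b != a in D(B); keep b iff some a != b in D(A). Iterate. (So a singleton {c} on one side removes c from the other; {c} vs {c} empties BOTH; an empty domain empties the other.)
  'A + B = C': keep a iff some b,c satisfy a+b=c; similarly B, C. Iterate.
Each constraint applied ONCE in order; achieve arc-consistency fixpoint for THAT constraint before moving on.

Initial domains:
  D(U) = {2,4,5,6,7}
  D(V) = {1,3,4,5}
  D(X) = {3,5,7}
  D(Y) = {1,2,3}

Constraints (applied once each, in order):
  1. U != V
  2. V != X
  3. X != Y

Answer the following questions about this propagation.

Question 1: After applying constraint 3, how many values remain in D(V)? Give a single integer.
Constraint 1 (U != V) on D(U)={2,4,5,6,7} D(V)={1,3,4,5}: no change
Constraint 2 (V != X) on D(V)={1,3,4,5} D(X)={3,5,7}: no change
Constraint 3 (X != Y) on D(X)={3,5,7} D(Y)={1,2,3}: no change
So after constraint 3: D(V)={1,3,4,5}, size = 4

Answer: 4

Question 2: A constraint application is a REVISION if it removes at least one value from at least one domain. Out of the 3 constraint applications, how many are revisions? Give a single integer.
Answer: 0

Derivation:
Constraint 1 (U != V) on D(U)={2,4,5,6,7} D(V)={1,3,4,5}: no change => not a revision
Constraint 2 (V != X) on D(V)={1,3,4,5} D(X)={3,5,7}: no change => not a revision
Constraint 3 (X != Y) on D(X)={3,5,7} D(Y)={1,2,3}: no change => not a revision
Total revisions = 0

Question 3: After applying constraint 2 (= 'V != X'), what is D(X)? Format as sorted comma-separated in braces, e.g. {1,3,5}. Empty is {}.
Answer: {3,5,7}

Derivation:
Constraint 1 (U != V) on D(U)={2,4,5,6,7} D(V)={1,3,4,5}: no change
Constraint 2 (V != X) on D(V)={1,3,4,5} D(X)={3,5,7}: no change
So after constraint 2: D(X) = {3,5,7}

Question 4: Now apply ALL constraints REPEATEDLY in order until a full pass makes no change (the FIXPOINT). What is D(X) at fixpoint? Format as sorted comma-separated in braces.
pass 0 (initial): D(X)={3,5,7}
pass 1: no change
Fixpoint after 1 passes: D(X) = {3,5,7}

Answer: {3,5,7}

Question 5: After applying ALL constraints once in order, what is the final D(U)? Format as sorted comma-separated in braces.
Answer: {2,4,5,6,7}

Derivation:
Constraint 1 (U != V) on D(U)={2,4,5,6,7} D(V)={1,3,4,5}: no change
Constraint 2 (V != X) on D(V)={1,3,4,5} D(X)={3,5,7}: no change
Constraint 3 (X != Y) on D(X)={3,5,7} D(Y)={1,2,3}: no change
So after all 3 constraints: D(U) = {2,4,5,6,7}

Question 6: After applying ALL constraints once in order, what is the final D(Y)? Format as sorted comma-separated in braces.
Constraint 1 (U != V) on D(U)={2,4,5,6,7} D(V)={1,3,4,5}: no change
Constraint 2 (V != X) on D(V)={1,3,4,5} D(X)={3,5,7}: no change
Constraint 3 (X != Y) on D(X)={3,5,7} D(Y)={1,2,3}: no change
So after all 3 constraints: D(Y) = {1,2,3}

Answer: {1,2,3}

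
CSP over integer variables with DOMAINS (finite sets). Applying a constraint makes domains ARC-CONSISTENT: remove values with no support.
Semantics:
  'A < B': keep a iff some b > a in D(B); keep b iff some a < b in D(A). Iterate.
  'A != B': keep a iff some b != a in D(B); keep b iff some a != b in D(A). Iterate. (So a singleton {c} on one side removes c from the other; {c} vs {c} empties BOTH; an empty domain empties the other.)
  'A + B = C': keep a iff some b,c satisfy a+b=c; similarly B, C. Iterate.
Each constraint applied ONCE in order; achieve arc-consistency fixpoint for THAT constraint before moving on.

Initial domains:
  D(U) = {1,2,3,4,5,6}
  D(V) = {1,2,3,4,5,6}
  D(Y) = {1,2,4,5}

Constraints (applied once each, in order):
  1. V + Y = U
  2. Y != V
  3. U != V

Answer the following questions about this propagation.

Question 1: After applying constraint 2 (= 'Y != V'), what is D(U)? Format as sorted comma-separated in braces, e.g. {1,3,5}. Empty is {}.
Answer: {2,3,4,5,6}

Derivation:
Constraint 1 (V + Y = U) on D(V)={1,2,3,4,5,6} D(Y)={1,2,4,5} D(U)={1,2,3,4,5,6}: V {1,2,3,4,5,6}->{1,2,3,4,5}; U {1,2,3,4,5,6}->{2,3,4,5,6}
Constraint 2 (Y != V) on D(Y)={1,2,4,5} D(V)={1,2,3,4,5}: no change
So after constraint 2: D(U) = {2,3,4,5,6}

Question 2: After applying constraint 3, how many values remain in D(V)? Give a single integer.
Constraint 1 (V + Y = U) on D(V)={1,2,3,4,5,6} D(Y)={1,2,4,5} D(U)={1,2,3,4,5,6}: V {1,2,3,4,5,6}->{1,2,3,4,5}; U {1,2,3,4,5,6}->{2,3,4,5,6}
Constraint 2 (Y != V) on D(Y)={1,2,4,5} D(V)={1,2,3,4,5}: no change
Constraint 3 (U != V) on D(U)={2,3,4,5,6} D(V)={1,2,3,4,5}: no change
So after constraint 3: D(V)={1,2,3,4,5}, size = 5

Answer: 5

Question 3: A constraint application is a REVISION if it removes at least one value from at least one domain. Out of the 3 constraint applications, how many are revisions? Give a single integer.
Answer: 1

Derivation:
Constraint 1 (V + Y = U) on D(V)={1,2,3,4,5,6} D(Y)={1,2,4,5} D(U)={1,2,3,4,5,6}: V {1,2,3,4,5,6}->{1,2,3,4,5}; U {1,2,3,4,5,6}->{2,3,4,5,6} => REVISION
Constraint 2 (Y != V) on D(Y)={1,2,4,5} D(V)={1,2,3,4,5}: no change => not a revision
Constraint 3 (U != V) on D(U)={2,3,4,5,6} D(V)={1,2,3,4,5}: no change => not a revision
Total revisions = 1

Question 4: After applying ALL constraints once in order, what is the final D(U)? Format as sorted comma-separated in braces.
Constraint 1 (V + Y = U) on D(V)={1,2,3,4,5,6} D(Y)={1,2,4,5} D(U)={1,2,3,4,5,6}: V {1,2,3,4,5,6}->{1,2,3,4,5}; U {1,2,3,4,5,6}->{2,3,4,5,6}
Constraint 2 (Y != V) on D(Y)={1,2,4,5} D(V)={1,2,3,4,5}: no change
Constraint 3 (U != V) on D(U)={2,3,4,5,6} D(V)={1,2,3,4,5}: no change
So after all 3 constraints: D(U) = {2,3,4,5,6}

Answer: {2,3,4,5,6}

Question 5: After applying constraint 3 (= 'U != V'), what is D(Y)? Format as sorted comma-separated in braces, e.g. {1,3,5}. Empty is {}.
Constraint 1 (V + Y = U) on D(V)={1,2,3,4,5,6} D(Y)={1,2,4,5} D(U)={1,2,3,4,5,6}: V {1,2,3,4,5,6}->{1,2,3,4,5}; U {1,2,3,4,5,6}->{2,3,4,5,6}
Constraint 2 (Y != V) on D(Y)={1,2,4,5} D(V)={1,2,3,4,5}: no change
Constraint 3 (U != V) on D(U)={2,3,4,5,6} D(V)={1,2,3,4,5}: no change
So after constraint 3: D(Y) = {1,2,4,5}

Answer: {1,2,4,5}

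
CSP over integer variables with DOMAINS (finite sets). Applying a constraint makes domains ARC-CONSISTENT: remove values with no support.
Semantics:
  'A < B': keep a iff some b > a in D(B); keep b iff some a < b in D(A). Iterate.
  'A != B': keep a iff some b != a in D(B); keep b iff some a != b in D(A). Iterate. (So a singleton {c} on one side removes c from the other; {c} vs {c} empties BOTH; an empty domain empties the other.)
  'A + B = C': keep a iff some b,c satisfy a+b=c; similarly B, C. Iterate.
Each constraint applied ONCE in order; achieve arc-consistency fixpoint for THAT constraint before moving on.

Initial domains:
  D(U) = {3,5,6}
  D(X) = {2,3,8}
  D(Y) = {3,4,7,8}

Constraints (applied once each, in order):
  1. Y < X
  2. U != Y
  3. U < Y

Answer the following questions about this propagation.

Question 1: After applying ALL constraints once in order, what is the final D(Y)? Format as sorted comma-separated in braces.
Constraint 1 (Y < X) on D(Y)={3,4,7,8} D(X)={2,3,8}: Y {3,4,7,8}->{3,4,7}; X {2,3,8}->{8}
Constraint 2 (U != Y) on D(U)={3,5,6} D(Y)={3,4,7}: no change
Constraint 3 (U < Y) on D(U)={3,5,6} D(Y)={3,4,7}: Y {3,4,7}->{4,7}
So after all 3 constraints: D(Y) = {4,7}

Answer: {4,7}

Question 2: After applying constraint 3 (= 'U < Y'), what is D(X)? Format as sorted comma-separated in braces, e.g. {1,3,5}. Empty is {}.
Answer: {8}

Derivation:
Constraint 1 (Y < X) on D(Y)={3,4,7,8} D(X)={2,3,8}: Y {3,4,7,8}->{3,4,7}; X {2,3,8}->{8}
Constraint 2 (U != Y) on D(U)={3,5,6} D(Y)={3,4,7}: no change
Constraint 3 (U < Y) on D(U)={3,5,6} D(Y)={3,4,7}: Y {3,4,7}->{4,7}
So after constraint 3: D(X) = {8}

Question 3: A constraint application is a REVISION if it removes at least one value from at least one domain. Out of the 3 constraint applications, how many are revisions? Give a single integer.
Constraint 1 (Y < X) on D(Y)={3,4,7,8} D(X)={2,3,8}: Y {3,4,7,8}->{3,4,7}; X {2,3,8}->{8} => REVISION
Constraint 2 (U != Y) on D(U)={3,5,6} D(Y)={3,4,7}: no change => not a revision
Constraint 3 (U < Y) on D(U)={3,5,6} D(Y)={3,4,7}: Y {3,4,7}->{4,7} => REVISION
Total revisions = 2

Answer: 2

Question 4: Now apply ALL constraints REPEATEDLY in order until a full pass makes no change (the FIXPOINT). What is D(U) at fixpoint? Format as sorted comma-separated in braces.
Answer: {3,5,6}

Derivation:
pass 0 (initial): D(U)={3,5,6}
pass 1: X {2,3,8}->{8}; Y {3,4,7,8}->{4,7}
pass 2: no change
Fixpoint after 2 passes: D(U) = {3,5,6}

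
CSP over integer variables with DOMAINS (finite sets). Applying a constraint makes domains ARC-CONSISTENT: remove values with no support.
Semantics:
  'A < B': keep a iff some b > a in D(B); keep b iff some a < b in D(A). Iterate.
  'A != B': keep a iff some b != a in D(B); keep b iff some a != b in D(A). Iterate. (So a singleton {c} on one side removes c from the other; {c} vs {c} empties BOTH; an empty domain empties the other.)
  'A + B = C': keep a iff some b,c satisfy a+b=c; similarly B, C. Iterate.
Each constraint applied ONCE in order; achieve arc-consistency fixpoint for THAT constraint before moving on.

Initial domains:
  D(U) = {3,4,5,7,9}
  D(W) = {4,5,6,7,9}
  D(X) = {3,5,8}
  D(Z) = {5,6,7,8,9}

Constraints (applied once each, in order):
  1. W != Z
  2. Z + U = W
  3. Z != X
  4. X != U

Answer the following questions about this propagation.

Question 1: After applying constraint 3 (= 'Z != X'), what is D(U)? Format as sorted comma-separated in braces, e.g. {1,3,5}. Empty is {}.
Constraint 1 (W != Z) on D(W)={4,5,6,7,9} D(Z)={5,6,7,8,9}: no change
Constraint 2 (Z + U = W) on D(Z)={5,6,7,8,9} D(U)={3,4,5,7,9} D(W)={4,5,6,7,9}: Z {5,6,7,8,9}->{5,6}; U {3,4,5,7,9}->{3,4}; W {4,5,6,7,9}->{9}
Constraint 3 (Z != X) on D(Z)={5,6} D(X)={3,5,8}: no change
So after constraint 3: D(U) = {3,4}

Answer: {3,4}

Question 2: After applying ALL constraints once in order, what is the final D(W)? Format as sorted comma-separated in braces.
Constraint 1 (W != Z) on D(W)={4,5,6,7,9} D(Z)={5,6,7,8,9}: no change
Constraint 2 (Z + U = W) on D(Z)={5,6,7,8,9} D(U)={3,4,5,7,9} D(W)={4,5,6,7,9}: Z {5,6,7,8,9}->{5,6}; U {3,4,5,7,9}->{3,4}; W {4,5,6,7,9}->{9}
Constraint 3 (Z != X) on D(Z)={5,6} D(X)={3,5,8}: no change
Constraint 4 (X != U) on D(X)={3,5,8} D(U)={3,4}: no change
So after all 4 constraints: D(W) = {9}

Answer: {9}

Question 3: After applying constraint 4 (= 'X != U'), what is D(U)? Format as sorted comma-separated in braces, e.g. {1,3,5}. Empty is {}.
Answer: {3,4}

Derivation:
Constraint 1 (W != Z) on D(W)={4,5,6,7,9} D(Z)={5,6,7,8,9}: no change
Constraint 2 (Z + U = W) on D(Z)={5,6,7,8,9} D(U)={3,4,5,7,9} D(W)={4,5,6,7,9}: Z {5,6,7,8,9}->{5,6}; U {3,4,5,7,9}->{3,4}; W {4,5,6,7,9}->{9}
Constraint 3 (Z != X) on D(Z)={5,6} D(X)={3,5,8}: no change
Constraint 4 (X != U) on D(X)={3,5,8} D(U)={3,4}: no change
So after constraint 4: D(U) = {3,4}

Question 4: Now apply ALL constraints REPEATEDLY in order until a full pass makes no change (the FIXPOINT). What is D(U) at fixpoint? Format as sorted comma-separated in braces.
pass 0 (initial): D(U)={3,4,5,7,9}
pass 1: U {3,4,5,7,9}->{3,4}; W {4,5,6,7,9}->{9}; Z {5,6,7,8,9}->{5,6}
pass 2: no change
Fixpoint after 2 passes: D(U) = {3,4}

Answer: {3,4}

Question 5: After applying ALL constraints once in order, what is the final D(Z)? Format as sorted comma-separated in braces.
Answer: {5,6}

Derivation:
Constraint 1 (W != Z) on D(W)={4,5,6,7,9} D(Z)={5,6,7,8,9}: no change
Constraint 2 (Z + U = W) on D(Z)={5,6,7,8,9} D(U)={3,4,5,7,9} D(W)={4,5,6,7,9}: Z {5,6,7,8,9}->{5,6}; U {3,4,5,7,9}->{3,4}; W {4,5,6,7,9}->{9}
Constraint 3 (Z != X) on D(Z)={5,6} D(X)={3,5,8}: no change
Constraint 4 (X != U) on D(X)={3,5,8} D(U)={3,4}: no change
So after all 4 constraints: D(Z) = {5,6}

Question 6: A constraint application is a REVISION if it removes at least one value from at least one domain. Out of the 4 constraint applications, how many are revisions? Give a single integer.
Answer: 1

Derivation:
Constraint 1 (W != Z) on D(W)={4,5,6,7,9} D(Z)={5,6,7,8,9}: no change => not a revision
Constraint 2 (Z + U = W) on D(Z)={5,6,7,8,9} D(U)={3,4,5,7,9} D(W)={4,5,6,7,9}: Z {5,6,7,8,9}->{5,6}; U {3,4,5,7,9}->{3,4}; W {4,5,6,7,9}->{9} => REVISION
Constraint 3 (Z != X) on D(Z)={5,6} D(X)={3,5,8}: no change => not a revision
Constraint 4 (X != U) on D(X)={3,5,8} D(U)={3,4}: no change => not a revision
Total revisions = 1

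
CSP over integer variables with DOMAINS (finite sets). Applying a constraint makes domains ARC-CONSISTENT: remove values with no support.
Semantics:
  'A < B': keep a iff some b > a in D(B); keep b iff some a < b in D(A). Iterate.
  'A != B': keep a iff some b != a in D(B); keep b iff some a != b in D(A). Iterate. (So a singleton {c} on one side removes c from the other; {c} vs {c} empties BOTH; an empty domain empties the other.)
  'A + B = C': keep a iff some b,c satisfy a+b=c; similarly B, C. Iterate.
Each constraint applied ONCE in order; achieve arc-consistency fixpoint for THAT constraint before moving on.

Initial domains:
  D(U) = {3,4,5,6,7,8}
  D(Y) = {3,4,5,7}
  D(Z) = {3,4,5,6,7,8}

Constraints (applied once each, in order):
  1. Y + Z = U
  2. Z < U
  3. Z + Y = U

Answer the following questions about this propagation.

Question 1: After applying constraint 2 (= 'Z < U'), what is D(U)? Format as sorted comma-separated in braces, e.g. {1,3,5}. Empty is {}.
Constraint 1 (Y + Z = U) on D(Y)={3,4,5,7} D(Z)={3,4,5,6,7,8} D(U)={3,4,5,6,7,8}: Y {3,4,5,7}->{3,4,5}; Z {3,4,5,6,7,8}->{3,4,5}; U {3,4,5,6,7,8}->{6,7,8}
Constraint 2 (Z < U) on D(Z)={3,4,5} D(U)={6,7,8}: no change
So after constraint 2: D(U) = {6,7,8}

Answer: {6,7,8}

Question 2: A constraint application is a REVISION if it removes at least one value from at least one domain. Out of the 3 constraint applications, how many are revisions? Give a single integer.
Answer: 1

Derivation:
Constraint 1 (Y + Z = U) on D(Y)={3,4,5,7} D(Z)={3,4,5,6,7,8} D(U)={3,4,5,6,7,8}: Y {3,4,5,7}->{3,4,5}; Z {3,4,5,6,7,8}->{3,4,5}; U {3,4,5,6,7,8}->{6,7,8} => REVISION
Constraint 2 (Z < U) on D(Z)={3,4,5} D(U)={6,7,8}: no change => not a revision
Constraint 3 (Z + Y = U) on D(Z)={3,4,5} D(Y)={3,4,5} D(U)={6,7,8}: no change => not a revision
Total revisions = 1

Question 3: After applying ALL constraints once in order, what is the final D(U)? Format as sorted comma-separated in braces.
Answer: {6,7,8}

Derivation:
Constraint 1 (Y + Z = U) on D(Y)={3,4,5,7} D(Z)={3,4,5,6,7,8} D(U)={3,4,5,6,7,8}: Y {3,4,5,7}->{3,4,5}; Z {3,4,5,6,7,8}->{3,4,5}; U {3,4,5,6,7,8}->{6,7,8}
Constraint 2 (Z < U) on D(Z)={3,4,5} D(U)={6,7,8}: no change
Constraint 3 (Z + Y = U) on D(Z)={3,4,5} D(Y)={3,4,5} D(U)={6,7,8}: no change
So after all 3 constraints: D(U) = {6,7,8}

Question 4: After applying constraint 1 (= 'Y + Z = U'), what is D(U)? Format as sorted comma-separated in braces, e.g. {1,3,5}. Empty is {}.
Constraint 1 (Y + Z = U) on D(Y)={3,4,5,7} D(Z)={3,4,5,6,7,8} D(U)={3,4,5,6,7,8}: Y {3,4,5,7}->{3,4,5}; Z {3,4,5,6,7,8}->{3,4,5}; U {3,4,5,6,7,8}->{6,7,8}
So after constraint 1: D(U) = {6,7,8}

Answer: {6,7,8}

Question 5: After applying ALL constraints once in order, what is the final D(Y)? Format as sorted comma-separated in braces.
Constraint 1 (Y + Z = U) on D(Y)={3,4,5,7} D(Z)={3,4,5,6,7,8} D(U)={3,4,5,6,7,8}: Y {3,4,5,7}->{3,4,5}; Z {3,4,5,6,7,8}->{3,4,5}; U {3,4,5,6,7,8}->{6,7,8}
Constraint 2 (Z < U) on D(Z)={3,4,5} D(U)={6,7,8}: no change
Constraint 3 (Z + Y = U) on D(Z)={3,4,5} D(Y)={3,4,5} D(U)={6,7,8}: no change
So after all 3 constraints: D(Y) = {3,4,5}

Answer: {3,4,5}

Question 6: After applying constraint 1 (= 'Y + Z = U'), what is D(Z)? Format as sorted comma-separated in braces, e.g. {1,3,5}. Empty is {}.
Answer: {3,4,5}

Derivation:
Constraint 1 (Y + Z = U) on D(Y)={3,4,5,7} D(Z)={3,4,5,6,7,8} D(U)={3,4,5,6,7,8}: Y {3,4,5,7}->{3,4,5}; Z {3,4,5,6,7,8}->{3,4,5}; U {3,4,5,6,7,8}->{6,7,8}
So after constraint 1: D(Z) = {3,4,5}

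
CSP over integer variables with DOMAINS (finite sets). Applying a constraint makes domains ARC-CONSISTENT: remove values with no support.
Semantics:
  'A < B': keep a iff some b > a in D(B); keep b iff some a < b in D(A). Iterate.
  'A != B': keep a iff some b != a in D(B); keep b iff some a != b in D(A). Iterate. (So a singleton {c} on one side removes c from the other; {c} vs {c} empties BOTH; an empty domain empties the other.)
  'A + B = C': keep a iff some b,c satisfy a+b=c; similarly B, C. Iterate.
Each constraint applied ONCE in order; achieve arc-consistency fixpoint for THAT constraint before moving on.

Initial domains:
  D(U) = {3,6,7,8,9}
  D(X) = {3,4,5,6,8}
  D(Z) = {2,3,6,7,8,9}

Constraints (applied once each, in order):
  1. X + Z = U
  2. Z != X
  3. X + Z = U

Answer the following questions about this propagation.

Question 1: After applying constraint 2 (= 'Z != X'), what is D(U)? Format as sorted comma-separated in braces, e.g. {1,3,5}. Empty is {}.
Answer: {6,7,8,9}

Derivation:
Constraint 1 (X + Z = U) on D(X)={3,4,5,6,8} D(Z)={2,3,6,7,8,9} D(U)={3,6,7,8,9}: X {3,4,5,6,8}->{3,4,5,6}; Z {2,3,6,7,8,9}->{2,3,6}; U {3,6,7,8,9}->{6,7,8,9}
Constraint 2 (Z != X) on D(Z)={2,3,6} D(X)={3,4,5,6}: no change
So after constraint 2: D(U) = {6,7,8,9}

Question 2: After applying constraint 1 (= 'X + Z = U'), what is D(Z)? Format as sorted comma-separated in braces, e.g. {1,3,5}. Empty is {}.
Answer: {2,3,6}

Derivation:
Constraint 1 (X + Z = U) on D(X)={3,4,5,6,8} D(Z)={2,3,6,7,8,9} D(U)={3,6,7,8,9}: X {3,4,5,6,8}->{3,4,5,6}; Z {2,3,6,7,8,9}->{2,3,6}; U {3,6,7,8,9}->{6,7,8,9}
So after constraint 1: D(Z) = {2,3,6}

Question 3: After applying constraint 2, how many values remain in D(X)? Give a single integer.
Answer: 4

Derivation:
Constraint 1 (X + Z = U) on D(X)={3,4,5,6,8} D(Z)={2,3,6,7,8,9} D(U)={3,6,7,8,9}: X {3,4,5,6,8}->{3,4,5,6}; Z {2,3,6,7,8,9}->{2,3,6}; U {3,6,7,8,9}->{6,7,8,9}
Constraint 2 (Z != X) on D(Z)={2,3,6} D(X)={3,4,5,6}: no change
So after constraint 2: D(X)={3,4,5,6}, size = 4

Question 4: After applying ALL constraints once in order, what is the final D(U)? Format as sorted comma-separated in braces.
Answer: {6,7,8,9}

Derivation:
Constraint 1 (X + Z = U) on D(X)={3,4,5,6,8} D(Z)={2,3,6,7,8,9} D(U)={3,6,7,8,9}: X {3,4,5,6,8}->{3,4,5,6}; Z {2,3,6,7,8,9}->{2,3,6}; U {3,6,7,8,9}->{6,7,8,9}
Constraint 2 (Z != X) on D(Z)={2,3,6} D(X)={3,4,5,6}: no change
Constraint 3 (X + Z = U) on D(X)={3,4,5,6} D(Z)={2,3,6} D(U)={6,7,8,9}: no change
So after all 3 constraints: D(U) = {6,7,8,9}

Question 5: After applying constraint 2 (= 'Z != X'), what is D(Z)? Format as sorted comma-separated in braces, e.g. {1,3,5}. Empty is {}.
Constraint 1 (X + Z = U) on D(X)={3,4,5,6,8} D(Z)={2,3,6,7,8,9} D(U)={3,6,7,8,9}: X {3,4,5,6,8}->{3,4,5,6}; Z {2,3,6,7,8,9}->{2,3,6}; U {3,6,7,8,9}->{6,7,8,9}
Constraint 2 (Z != X) on D(Z)={2,3,6} D(X)={3,4,5,6}: no change
So after constraint 2: D(Z) = {2,3,6}

Answer: {2,3,6}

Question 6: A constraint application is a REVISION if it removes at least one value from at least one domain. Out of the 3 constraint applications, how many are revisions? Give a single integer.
Constraint 1 (X + Z = U) on D(X)={3,4,5,6,8} D(Z)={2,3,6,7,8,9} D(U)={3,6,7,8,9}: X {3,4,5,6,8}->{3,4,5,6}; Z {2,3,6,7,8,9}->{2,3,6}; U {3,6,7,8,9}->{6,7,8,9} => REVISION
Constraint 2 (Z != X) on D(Z)={2,3,6} D(X)={3,4,5,6}: no change => not a revision
Constraint 3 (X + Z = U) on D(X)={3,4,5,6} D(Z)={2,3,6} D(U)={6,7,8,9}: no change => not a revision
Total revisions = 1

Answer: 1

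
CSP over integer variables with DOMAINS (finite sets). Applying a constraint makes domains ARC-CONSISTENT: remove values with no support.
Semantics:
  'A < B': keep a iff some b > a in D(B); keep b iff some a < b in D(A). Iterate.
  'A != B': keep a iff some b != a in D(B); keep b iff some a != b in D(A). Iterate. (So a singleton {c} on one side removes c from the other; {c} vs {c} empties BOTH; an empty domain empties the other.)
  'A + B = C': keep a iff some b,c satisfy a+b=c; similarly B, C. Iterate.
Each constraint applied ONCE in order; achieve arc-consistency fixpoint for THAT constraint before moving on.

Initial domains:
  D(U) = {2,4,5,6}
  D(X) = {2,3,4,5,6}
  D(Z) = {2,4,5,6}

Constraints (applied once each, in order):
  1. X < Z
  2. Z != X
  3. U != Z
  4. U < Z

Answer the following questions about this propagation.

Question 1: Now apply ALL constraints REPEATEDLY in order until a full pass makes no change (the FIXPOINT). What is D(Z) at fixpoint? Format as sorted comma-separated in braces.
Answer: {4,5,6}

Derivation:
pass 0 (initial): D(Z)={2,4,5,6}
pass 1: U {2,4,5,6}->{2,4,5}; X {2,3,4,5,6}->{2,3,4,5}; Z {2,4,5,6}->{4,5,6}
pass 2: no change
Fixpoint after 2 passes: D(Z) = {4,5,6}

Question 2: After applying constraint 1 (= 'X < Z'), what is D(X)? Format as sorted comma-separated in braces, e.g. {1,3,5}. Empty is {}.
Answer: {2,3,4,5}

Derivation:
Constraint 1 (X < Z) on D(X)={2,3,4,5,6} D(Z)={2,4,5,6}: X {2,3,4,5,6}->{2,3,4,5}; Z {2,4,5,6}->{4,5,6}
So after constraint 1: D(X) = {2,3,4,5}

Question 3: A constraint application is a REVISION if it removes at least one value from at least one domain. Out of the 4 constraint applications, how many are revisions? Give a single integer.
Answer: 2

Derivation:
Constraint 1 (X < Z) on D(X)={2,3,4,5,6} D(Z)={2,4,5,6}: X {2,3,4,5,6}->{2,3,4,5}; Z {2,4,5,6}->{4,5,6} => REVISION
Constraint 2 (Z != X) on D(Z)={4,5,6} D(X)={2,3,4,5}: no change => not a revision
Constraint 3 (U != Z) on D(U)={2,4,5,6} D(Z)={4,5,6}: no change => not a revision
Constraint 4 (U < Z) on D(U)={2,4,5,6} D(Z)={4,5,6}: U {2,4,5,6}->{2,4,5} => REVISION
Total revisions = 2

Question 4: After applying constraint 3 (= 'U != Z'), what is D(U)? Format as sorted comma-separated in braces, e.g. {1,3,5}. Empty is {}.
Constraint 1 (X < Z) on D(X)={2,3,4,5,6} D(Z)={2,4,5,6}: X {2,3,4,5,6}->{2,3,4,5}; Z {2,4,5,6}->{4,5,6}
Constraint 2 (Z != X) on D(Z)={4,5,6} D(X)={2,3,4,5}: no change
Constraint 3 (U != Z) on D(U)={2,4,5,6} D(Z)={4,5,6}: no change
So after constraint 3: D(U) = {2,4,5,6}

Answer: {2,4,5,6}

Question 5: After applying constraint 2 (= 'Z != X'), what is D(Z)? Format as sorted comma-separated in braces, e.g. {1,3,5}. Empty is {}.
Answer: {4,5,6}

Derivation:
Constraint 1 (X < Z) on D(X)={2,3,4,5,6} D(Z)={2,4,5,6}: X {2,3,4,5,6}->{2,3,4,5}; Z {2,4,5,6}->{4,5,6}
Constraint 2 (Z != X) on D(Z)={4,5,6} D(X)={2,3,4,5}: no change
So after constraint 2: D(Z) = {4,5,6}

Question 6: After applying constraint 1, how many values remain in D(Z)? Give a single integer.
Constraint 1 (X < Z) on D(X)={2,3,4,5,6} D(Z)={2,4,5,6}: X {2,3,4,5,6}->{2,3,4,5}; Z {2,4,5,6}->{4,5,6}
So after constraint 1: D(Z)={4,5,6}, size = 3

Answer: 3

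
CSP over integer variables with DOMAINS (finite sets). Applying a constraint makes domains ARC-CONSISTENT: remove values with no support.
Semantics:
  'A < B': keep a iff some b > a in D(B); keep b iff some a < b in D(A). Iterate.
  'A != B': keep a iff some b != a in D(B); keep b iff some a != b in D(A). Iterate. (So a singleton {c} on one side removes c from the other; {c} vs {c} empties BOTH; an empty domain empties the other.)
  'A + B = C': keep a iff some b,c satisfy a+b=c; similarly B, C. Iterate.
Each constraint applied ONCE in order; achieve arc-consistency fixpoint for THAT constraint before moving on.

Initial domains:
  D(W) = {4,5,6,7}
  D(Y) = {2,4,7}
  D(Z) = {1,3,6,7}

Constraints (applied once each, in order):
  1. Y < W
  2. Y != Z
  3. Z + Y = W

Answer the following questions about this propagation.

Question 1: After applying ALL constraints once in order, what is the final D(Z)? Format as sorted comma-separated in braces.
Constraint 1 (Y < W) on D(Y)={2,4,7} D(W)={4,5,6,7}: Y {2,4,7}->{2,4}
Constraint 2 (Y != Z) on D(Y)={2,4} D(Z)={1,3,6,7}: no change
Constraint 3 (Z + Y = W) on D(Z)={1,3,6,7} D(Y)={2,4} D(W)={4,5,6,7}: Z {1,3,6,7}->{1,3}; W {4,5,6,7}->{5,7}
So after all 3 constraints: D(Z) = {1,3}

Answer: {1,3}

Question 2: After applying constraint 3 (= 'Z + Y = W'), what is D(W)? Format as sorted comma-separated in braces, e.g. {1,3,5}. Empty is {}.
Constraint 1 (Y < W) on D(Y)={2,4,7} D(W)={4,5,6,7}: Y {2,4,7}->{2,4}
Constraint 2 (Y != Z) on D(Y)={2,4} D(Z)={1,3,6,7}: no change
Constraint 3 (Z + Y = W) on D(Z)={1,3,6,7} D(Y)={2,4} D(W)={4,5,6,7}: Z {1,3,6,7}->{1,3}; W {4,5,6,7}->{5,7}
So after constraint 3: D(W) = {5,7}

Answer: {5,7}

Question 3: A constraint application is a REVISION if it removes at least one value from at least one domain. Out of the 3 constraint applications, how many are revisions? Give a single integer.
Answer: 2

Derivation:
Constraint 1 (Y < W) on D(Y)={2,4,7} D(W)={4,5,6,7}: Y {2,4,7}->{2,4} => REVISION
Constraint 2 (Y != Z) on D(Y)={2,4} D(Z)={1,3,6,7}: no change => not a revision
Constraint 3 (Z + Y = W) on D(Z)={1,3,6,7} D(Y)={2,4} D(W)={4,5,6,7}: Z {1,3,6,7}->{1,3}; W {4,5,6,7}->{5,7} => REVISION
Total revisions = 2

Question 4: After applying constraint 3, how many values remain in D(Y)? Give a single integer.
Answer: 2

Derivation:
Constraint 1 (Y < W) on D(Y)={2,4,7} D(W)={4,5,6,7}: Y {2,4,7}->{2,4}
Constraint 2 (Y != Z) on D(Y)={2,4} D(Z)={1,3,6,7}: no change
Constraint 3 (Z + Y = W) on D(Z)={1,3,6,7} D(Y)={2,4} D(W)={4,5,6,7}: Z {1,3,6,7}->{1,3}; W {4,5,6,7}->{5,7}
So after constraint 3: D(Y)={2,4}, size = 2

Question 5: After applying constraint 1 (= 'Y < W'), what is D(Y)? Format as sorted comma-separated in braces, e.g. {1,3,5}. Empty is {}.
Constraint 1 (Y < W) on D(Y)={2,4,7} D(W)={4,5,6,7}: Y {2,4,7}->{2,4}
So after constraint 1: D(Y) = {2,4}

Answer: {2,4}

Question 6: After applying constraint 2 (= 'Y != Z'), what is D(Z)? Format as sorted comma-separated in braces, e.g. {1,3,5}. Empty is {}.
Constraint 1 (Y < W) on D(Y)={2,4,7} D(W)={4,5,6,7}: Y {2,4,7}->{2,4}
Constraint 2 (Y != Z) on D(Y)={2,4} D(Z)={1,3,6,7}: no change
So after constraint 2: D(Z) = {1,3,6,7}

Answer: {1,3,6,7}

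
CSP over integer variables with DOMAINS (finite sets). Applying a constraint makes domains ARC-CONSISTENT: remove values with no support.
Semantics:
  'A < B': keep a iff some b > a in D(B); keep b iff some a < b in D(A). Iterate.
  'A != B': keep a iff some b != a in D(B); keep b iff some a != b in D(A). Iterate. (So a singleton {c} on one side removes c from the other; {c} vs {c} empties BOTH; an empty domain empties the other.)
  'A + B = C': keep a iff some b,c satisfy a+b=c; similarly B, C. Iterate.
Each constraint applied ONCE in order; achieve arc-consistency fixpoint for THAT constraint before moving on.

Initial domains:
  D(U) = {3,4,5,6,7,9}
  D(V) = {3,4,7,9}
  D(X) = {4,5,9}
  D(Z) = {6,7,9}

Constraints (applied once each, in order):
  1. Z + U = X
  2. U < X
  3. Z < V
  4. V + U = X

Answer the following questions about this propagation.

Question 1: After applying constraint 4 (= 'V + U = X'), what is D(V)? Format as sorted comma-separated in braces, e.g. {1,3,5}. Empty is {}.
Constraint 1 (Z + U = X) on D(Z)={6,7,9} D(U)={3,4,5,6,7,9} D(X)={4,5,9}: Z {6,7,9}->{6}; U {3,4,5,6,7,9}->{3}; X {4,5,9}->{9}
Constraint 2 (U < X) on D(U)={3} D(X)={9}: no change
Constraint 3 (Z < V) on D(Z)={6} D(V)={3,4,7,9}: V {3,4,7,9}->{7,9}
Constraint 4 (V + U = X) on D(V)={7,9} D(U)={3} D(X)={9}: V {7,9}->{}; U {3}->{}; X {9}->{}
So after constraint 4: D(V) = {}

Answer: {}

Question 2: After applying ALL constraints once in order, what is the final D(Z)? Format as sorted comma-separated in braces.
Constraint 1 (Z + U = X) on D(Z)={6,7,9} D(U)={3,4,5,6,7,9} D(X)={4,5,9}: Z {6,7,9}->{6}; U {3,4,5,6,7,9}->{3}; X {4,5,9}->{9}
Constraint 2 (U < X) on D(U)={3} D(X)={9}: no change
Constraint 3 (Z < V) on D(Z)={6} D(V)={3,4,7,9}: V {3,4,7,9}->{7,9}
Constraint 4 (V + U = X) on D(V)={7,9} D(U)={3} D(X)={9}: V {7,9}->{}; U {3}->{}; X {9}->{}
So after all 4 constraints: D(Z) = {6}

Answer: {6}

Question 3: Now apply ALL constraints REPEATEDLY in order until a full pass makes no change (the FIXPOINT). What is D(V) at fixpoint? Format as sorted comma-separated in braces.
Answer: {}

Derivation:
pass 0 (initial): D(V)={3,4,7,9}
pass 1: U {3,4,5,6,7,9}->{}; V {3,4,7,9}->{}; X {4,5,9}->{}; Z {6,7,9}->{6}
pass 2: Z {6}->{}
pass 3: no change
Fixpoint after 3 passes: D(V) = {}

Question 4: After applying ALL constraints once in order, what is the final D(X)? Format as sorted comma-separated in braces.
Constraint 1 (Z + U = X) on D(Z)={6,7,9} D(U)={3,4,5,6,7,9} D(X)={4,5,9}: Z {6,7,9}->{6}; U {3,4,5,6,7,9}->{3}; X {4,5,9}->{9}
Constraint 2 (U < X) on D(U)={3} D(X)={9}: no change
Constraint 3 (Z < V) on D(Z)={6} D(V)={3,4,7,9}: V {3,4,7,9}->{7,9}
Constraint 4 (V + U = X) on D(V)={7,9} D(U)={3} D(X)={9}: V {7,9}->{}; U {3}->{}; X {9}->{}
So after all 4 constraints: D(X) = {}

Answer: {}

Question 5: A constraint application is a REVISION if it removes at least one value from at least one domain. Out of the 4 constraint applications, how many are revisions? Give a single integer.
Constraint 1 (Z + U = X) on D(Z)={6,7,9} D(U)={3,4,5,6,7,9} D(X)={4,5,9}: Z {6,7,9}->{6}; U {3,4,5,6,7,9}->{3}; X {4,5,9}->{9} => REVISION
Constraint 2 (U < X) on D(U)={3} D(X)={9}: no change => not a revision
Constraint 3 (Z < V) on D(Z)={6} D(V)={3,4,7,9}: V {3,4,7,9}->{7,9} => REVISION
Constraint 4 (V + U = X) on D(V)={7,9} D(U)={3} D(X)={9}: V {7,9}->{}; U {3}->{}; X {9}->{} => REVISION
Total revisions = 3

Answer: 3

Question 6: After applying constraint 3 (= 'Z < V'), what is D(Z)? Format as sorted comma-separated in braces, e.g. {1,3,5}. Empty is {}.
Constraint 1 (Z + U = X) on D(Z)={6,7,9} D(U)={3,4,5,6,7,9} D(X)={4,5,9}: Z {6,7,9}->{6}; U {3,4,5,6,7,9}->{3}; X {4,5,9}->{9}
Constraint 2 (U < X) on D(U)={3} D(X)={9}: no change
Constraint 3 (Z < V) on D(Z)={6} D(V)={3,4,7,9}: V {3,4,7,9}->{7,9}
So after constraint 3: D(Z) = {6}

Answer: {6}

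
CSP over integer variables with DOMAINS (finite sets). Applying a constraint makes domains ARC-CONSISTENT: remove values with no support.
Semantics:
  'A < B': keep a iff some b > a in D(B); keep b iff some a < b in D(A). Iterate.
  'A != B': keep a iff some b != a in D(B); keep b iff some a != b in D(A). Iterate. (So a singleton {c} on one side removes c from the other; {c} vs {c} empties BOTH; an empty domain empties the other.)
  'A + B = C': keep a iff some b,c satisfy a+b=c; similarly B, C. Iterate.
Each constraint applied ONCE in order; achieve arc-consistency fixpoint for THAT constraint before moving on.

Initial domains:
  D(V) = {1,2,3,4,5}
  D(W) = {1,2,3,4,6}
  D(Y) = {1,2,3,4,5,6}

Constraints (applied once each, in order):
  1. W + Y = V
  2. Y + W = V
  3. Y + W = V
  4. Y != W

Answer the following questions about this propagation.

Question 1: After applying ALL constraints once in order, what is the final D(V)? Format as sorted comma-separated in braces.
Constraint 1 (W + Y = V) on D(W)={1,2,3,4,6} D(Y)={1,2,3,4,5,6} D(V)={1,2,3,4,5}: W {1,2,3,4,6}->{1,2,3,4}; Y {1,2,3,4,5,6}->{1,2,3,4}; V {1,2,3,4,5}->{2,3,4,5}
Constraint 2 (Y + W = V) on D(Y)={1,2,3,4} D(W)={1,2,3,4} D(V)={2,3,4,5}: no change
Constraint 3 (Y + W = V) on D(Y)={1,2,3,4} D(W)={1,2,3,4} D(V)={2,3,4,5}: no change
Constraint 4 (Y != W) on D(Y)={1,2,3,4} D(W)={1,2,3,4}: no change
So after all 4 constraints: D(V) = {2,3,4,5}

Answer: {2,3,4,5}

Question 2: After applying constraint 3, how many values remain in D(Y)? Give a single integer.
Answer: 4

Derivation:
Constraint 1 (W + Y = V) on D(W)={1,2,3,4,6} D(Y)={1,2,3,4,5,6} D(V)={1,2,3,4,5}: W {1,2,3,4,6}->{1,2,3,4}; Y {1,2,3,4,5,6}->{1,2,3,4}; V {1,2,3,4,5}->{2,3,4,5}
Constraint 2 (Y + W = V) on D(Y)={1,2,3,4} D(W)={1,2,3,4} D(V)={2,3,4,5}: no change
Constraint 3 (Y + W = V) on D(Y)={1,2,3,4} D(W)={1,2,3,4} D(V)={2,3,4,5}: no change
So after constraint 3: D(Y)={1,2,3,4}, size = 4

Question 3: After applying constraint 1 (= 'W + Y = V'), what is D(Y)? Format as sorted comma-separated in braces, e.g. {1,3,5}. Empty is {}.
Answer: {1,2,3,4}

Derivation:
Constraint 1 (W + Y = V) on D(W)={1,2,3,4,6} D(Y)={1,2,3,4,5,6} D(V)={1,2,3,4,5}: W {1,2,3,4,6}->{1,2,3,4}; Y {1,2,3,4,5,6}->{1,2,3,4}; V {1,2,3,4,5}->{2,3,4,5}
So after constraint 1: D(Y) = {1,2,3,4}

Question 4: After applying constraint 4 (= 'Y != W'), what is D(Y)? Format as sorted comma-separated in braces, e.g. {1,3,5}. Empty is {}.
Constraint 1 (W + Y = V) on D(W)={1,2,3,4,6} D(Y)={1,2,3,4,5,6} D(V)={1,2,3,4,5}: W {1,2,3,4,6}->{1,2,3,4}; Y {1,2,3,4,5,6}->{1,2,3,4}; V {1,2,3,4,5}->{2,3,4,5}
Constraint 2 (Y + W = V) on D(Y)={1,2,3,4} D(W)={1,2,3,4} D(V)={2,3,4,5}: no change
Constraint 3 (Y + W = V) on D(Y)={1,2,3,4} D(W)={1,2,3,4} D(V)={2,3,4,5}: no change
Constraint 4 (Y != W) on D(Y)={1,2,3,4} D(W)={1,2,3,4}: no change
So after constraint 4: D(Y) = {1,2,3,4}

Answer: {1,2,3,4}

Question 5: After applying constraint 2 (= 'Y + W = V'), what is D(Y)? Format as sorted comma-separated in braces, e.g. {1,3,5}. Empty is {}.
Answer: {1,2,3,4}

Derivation:
Constraint 1 (W + Y = V) on D(W)={1,2,3,4,6} D(Y)={1,2,3,4,5,6} D(V)={1,2,3,4,5}: W {1,2,3,4,6}->{1,2,3,4}; Y {1,2,3,4,5,6}->{1,2,3,4}; V {1,2,3,4,5}->{2,3,4,5}
Constraint 2 (Y + W = V) on D(Y)={1,2,3,4} D(W)={1,2,3,4} D(V)={2,3,4,5}: no change
So after constraint 2: D(Y) = {1,2,3,4}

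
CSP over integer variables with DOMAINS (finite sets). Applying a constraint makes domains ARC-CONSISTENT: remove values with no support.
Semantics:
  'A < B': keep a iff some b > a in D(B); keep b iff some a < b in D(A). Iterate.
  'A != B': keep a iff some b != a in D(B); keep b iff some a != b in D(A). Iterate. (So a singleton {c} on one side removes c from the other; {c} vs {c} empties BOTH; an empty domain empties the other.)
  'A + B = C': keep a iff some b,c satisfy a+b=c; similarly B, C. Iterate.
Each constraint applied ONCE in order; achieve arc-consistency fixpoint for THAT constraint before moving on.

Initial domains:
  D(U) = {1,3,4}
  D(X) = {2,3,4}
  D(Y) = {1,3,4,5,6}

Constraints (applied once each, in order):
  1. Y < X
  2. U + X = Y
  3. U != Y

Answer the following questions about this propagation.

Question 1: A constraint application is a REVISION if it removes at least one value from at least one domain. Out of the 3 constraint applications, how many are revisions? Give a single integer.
Constraint 1 (Y < X) on D(Y)={1,3,4,5,6} D(X)={2,3,4}: Y {1,3,4,5,6}->{1,3} => REVISION
Constraint 2 (U + X = Y) on D(U)={1,3,4} D(X)={2,3,4} D(Y)={1,3}: U {1,3,4}->{1}; X {2,3,4}->{2}; Y {1,3}->{3} => REVISION
Constraint 3 (U != Y) on D(U)={1} D(Y)={3}: no change => not a revision
Total revisions = 2

Answer: 2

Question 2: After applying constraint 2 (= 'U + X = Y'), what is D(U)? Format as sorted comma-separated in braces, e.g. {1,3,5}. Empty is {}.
Answer: {1}

Derivation:
Constraint 1 (Y < X) on D(Y)={1,3,4,5,6} D(X)={2,3,4}: Y {1,3,4,5,6}->{1,3}
Constraint 2 (U + X = Y) on D(U)={1,3,4} D(X)={2,3,4} D(Y)={1,3}: U {1,3,4}->{1}; X {2,3,4}->{2}; Y {1,3}->{3}
So after constraint 2: D(U) = {1}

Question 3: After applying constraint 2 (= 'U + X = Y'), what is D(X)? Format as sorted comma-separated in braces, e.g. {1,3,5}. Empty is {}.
Answer: {2}

Derivation:
Constraint 1 (Y < X) on D(Y)={1,3,4,5,6} D(X)={2,3,4}: Y {1,3,4,5,6}->{1,3}
Constraint 2 (U + X = Y) on D(U)={1,3,4} D(X)={2,3,4} D(Y)={1,3}: U {1,3,4}->{1}; X {2,3,4}->{2}; Y {1,3}->{3}
So after constraint 2: D(X) = {2}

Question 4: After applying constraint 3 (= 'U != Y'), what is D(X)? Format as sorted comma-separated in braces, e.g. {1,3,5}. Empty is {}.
Constraint 1 (Y < X) on D(Y)={1,3,4,5,6} D(X)={2,3,4}: Y {1,3,4,5,6}->{1,3}
Constraint 2 (U + X = Y) on D(U)={1,3,4} D(X)={2,3,4} D(Y)={1,3}: U {1,3,4}->{1}; X {2,3,4}->{2}; Y {1,3}->{3}
Constraint 3 (U != Y) on D(U)={1} D(Y)={3}: no change
So after constraint 3: D(X) = {2}

Answer: {2}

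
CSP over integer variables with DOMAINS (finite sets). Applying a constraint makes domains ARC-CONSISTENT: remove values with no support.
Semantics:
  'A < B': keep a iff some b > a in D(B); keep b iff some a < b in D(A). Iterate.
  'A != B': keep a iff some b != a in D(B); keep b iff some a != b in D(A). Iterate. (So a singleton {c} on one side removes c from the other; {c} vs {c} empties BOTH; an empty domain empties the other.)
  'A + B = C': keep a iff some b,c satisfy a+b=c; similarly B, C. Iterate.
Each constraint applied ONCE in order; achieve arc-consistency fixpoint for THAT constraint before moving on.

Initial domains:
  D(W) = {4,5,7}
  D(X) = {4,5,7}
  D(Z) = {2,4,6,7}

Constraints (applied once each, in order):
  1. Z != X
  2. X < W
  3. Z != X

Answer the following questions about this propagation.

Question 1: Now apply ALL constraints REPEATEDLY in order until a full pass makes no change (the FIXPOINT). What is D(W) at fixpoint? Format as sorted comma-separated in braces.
pass 0 (initial): D(W)={4,5,7}
pass 1: W {4,5,7}->{5,7}; X {4,5,7}->{4,5}
pass 2: no change
Fixpoint after 2 passes: D(W) = {5,7}

Answer: {5,7}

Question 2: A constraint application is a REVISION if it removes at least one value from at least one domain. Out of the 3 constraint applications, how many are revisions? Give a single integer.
Constraint 1 (Z != X) on D(Z)={2,4,6,7} D(X)={4,5,7}: no change => not a revision
Constraint 2 (X < W) on D(X)={4,5,7} D(W)={4,5,7}: X {4,5,7}->{4,5}; W {4,5,7}->{5,7} => REVISION
Constraint 3 (Z != X) on D(Z)={2,4,6,7} D(X)={4,5}: no change => not a revision
Total revisions = 1

Answer: 1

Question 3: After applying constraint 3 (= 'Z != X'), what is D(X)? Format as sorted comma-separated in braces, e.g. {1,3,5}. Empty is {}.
Constraint 1 (Z != X) on D(Z)={2,4,6,7} D(X)={4,5,7}: no change
Constraint 2 (X < W) on D(X)={4,5,7} D(W)={4,5,7}: X {4,5,7}->{4,5}; W {4,5,7}->{5,7}
Constraint 3 (Z != X) on D(Z)={2,4,6,7} D(X)={4,5}: no change
So after constraint 3: D(X) = {4,5}

Answer: {4,5}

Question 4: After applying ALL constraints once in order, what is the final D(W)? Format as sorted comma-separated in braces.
Constraint 1 (Z != X) on D(Z)={2,4,6,7} D(X)={4,5,7}: no change
Constraint 2 (X < W) on D(X)={4,5,7} D(W)={4,5,7}: X {4,5,7}->{4,5}; W {4,5,7}->{5,7}
Constraint 3 (Z != X) on D(Z)={2,4,6,7} D(X)={4,5}: no change
So after all 3 constraints: D(W) = {5,7}

Answer: {5,7}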